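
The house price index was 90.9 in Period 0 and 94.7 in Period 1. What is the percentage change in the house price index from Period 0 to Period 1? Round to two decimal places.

4.18%

Change = (94.7 − 90.9) / 90.9 × 100
       = 3.8 / 90.9 × 100 = 4.1804%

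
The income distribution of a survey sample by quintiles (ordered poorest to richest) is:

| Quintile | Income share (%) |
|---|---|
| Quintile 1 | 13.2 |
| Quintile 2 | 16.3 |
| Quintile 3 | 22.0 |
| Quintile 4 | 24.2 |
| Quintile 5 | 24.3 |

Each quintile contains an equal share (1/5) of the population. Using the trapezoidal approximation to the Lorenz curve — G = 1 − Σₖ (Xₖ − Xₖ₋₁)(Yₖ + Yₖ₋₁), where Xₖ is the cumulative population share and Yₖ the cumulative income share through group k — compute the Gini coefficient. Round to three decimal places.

0.120

Cumulative income shares Yₖ: 0.1320, 0.2950, 0.5150, 0.7570, 1.0000
Σ (Xₖ−Xₖ₋₁)(Yₖ+Yₖ₋₁) = (1/5)(0.1320+0.0000) + (1/5)(0.2950+0.1320) + (1/5)(0.5150+0.2950) + (1/5)(0.7570+0.5150) + (1/5)(1.0000+0.7570)
  = 0.0264 + 0.0854 + 0.1620 + 0.2544 + 0.3514 = 0.8796
G = 1 − 0.8796 = 0.1204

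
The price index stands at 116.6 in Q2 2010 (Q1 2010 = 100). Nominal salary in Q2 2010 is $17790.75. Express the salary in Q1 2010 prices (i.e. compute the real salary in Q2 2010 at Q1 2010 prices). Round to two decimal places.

Real = Nominal ÷ (Index/100) = 17790.75 ÷ (116.6/100)
     = 17790.75 ÷ 1.166 = 15257.9331

15257.93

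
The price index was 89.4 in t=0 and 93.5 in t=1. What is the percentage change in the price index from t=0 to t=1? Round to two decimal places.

Change = (93.5 − 89.4) / 89.4 × 100
       = 4.1 / 89.4 × 100 = 4.5861%

4.59%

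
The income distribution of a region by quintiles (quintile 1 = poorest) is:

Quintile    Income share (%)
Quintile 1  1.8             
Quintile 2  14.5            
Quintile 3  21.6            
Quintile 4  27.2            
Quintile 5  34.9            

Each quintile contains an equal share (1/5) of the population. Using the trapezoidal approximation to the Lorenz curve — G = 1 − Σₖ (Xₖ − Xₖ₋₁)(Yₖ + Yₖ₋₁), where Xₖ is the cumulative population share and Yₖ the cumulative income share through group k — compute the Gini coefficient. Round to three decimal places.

Cumulative income shares Yₖ: 0.0180, 0.1630, 0.3790, 0.6510, 1.0000
Σ (Xₖ−Xₖ₋₁)(Yₖ+Yₖ₋₁) = (1/5)(0.0180+0.0000) + (1/5)(0.1630+0.0180) + (1/5)(0.3790+0.1630) + (1/5)(0.6510+0.3790) + (1/5)(1.0000+0.6510)
  = 0.0036 + 0.0362 + 0.1084 + 0.2060 + 0.3302 = 0.6844
G = 1 − 0.6844 = 0.3156

0.316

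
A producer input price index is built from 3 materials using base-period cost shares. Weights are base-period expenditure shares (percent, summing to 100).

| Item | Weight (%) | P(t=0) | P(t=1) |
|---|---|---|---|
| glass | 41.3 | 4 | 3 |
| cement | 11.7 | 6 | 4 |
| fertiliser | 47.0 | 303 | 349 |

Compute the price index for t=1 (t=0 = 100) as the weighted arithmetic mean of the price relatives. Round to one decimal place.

glass: 41.3 × (3/4) = 41.3 × 0.750000 = 30.9750
cement: 11.7 × (4/6) = 11.7 × 0.666667 = 7.8000
fertiliser: 47.0 × (349/303) = 47.0 × 1.151815 = 54.1353
Index = Σ wᵢ·(p₁ᵢ/p₀ᵢ) = 30.9750 + 7.8000 + 54.1353 = 92.9103

92.9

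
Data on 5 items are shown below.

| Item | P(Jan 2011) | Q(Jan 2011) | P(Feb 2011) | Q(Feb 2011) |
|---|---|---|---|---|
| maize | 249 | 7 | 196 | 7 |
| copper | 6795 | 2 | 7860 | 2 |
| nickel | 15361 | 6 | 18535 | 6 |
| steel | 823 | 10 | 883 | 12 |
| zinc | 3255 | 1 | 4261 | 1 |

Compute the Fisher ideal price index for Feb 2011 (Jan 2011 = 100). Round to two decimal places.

Laspeyres component (base-period weights):
ΣP(Feb 2011)Q(Jan 2011) = 196×7 + 7860×2 + 18535×6 + 883×10 + 4261×1 = 1372 + 15720 + 111210 + 8830 + 4261 = 141393
ΣP(Jan 2011)Q(Jan 2011) = 249×7 + 6795×2 + 15361×6 + 823×10 + 3255×1 = 1743 + 13590 + 92166 + 8230 + 3255 = 118984
L = 141393 / 118984 × 100 = 118.8336
Paasche component (current-period weights):
ΣP(Feb 2011)Q(Feb 2011) = 196×7 + 7860×2 + 18535×6 + 883×12 + 4261×1 = 1372 + 15720 + 111210 + 10596 + 4261 = 143159
ΣP(Jan 2011)Q(Feb 2011) = 249×7 + 6795×2 + 15361×6 + 823×12 + 3255×1 = 1743 + 13590 + 92166 + 9876 + 3255 = 120630
P = 143159 / 120630 × 100 = 118.6761
Fisher = √(L × P) = √(118.8336 × 118.6761) = 118.7548

118.75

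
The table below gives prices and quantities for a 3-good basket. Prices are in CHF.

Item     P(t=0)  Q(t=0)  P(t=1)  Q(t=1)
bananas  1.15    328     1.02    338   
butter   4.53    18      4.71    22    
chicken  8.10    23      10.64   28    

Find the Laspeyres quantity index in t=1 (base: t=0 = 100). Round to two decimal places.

110.87

Laspeyres quantity index uses base-period prices as weights.
ΣP(t=0)·Q(t=1) = 1.15×338 + 4.53×22 + 8.10×28 = 388.7 + 99.66 + 226.8 = 715.16
ΣP(t=0)·Q(t=0) = 1.15×328 + 4.53×18 + 8.10×23 = 377.2 + 81.54 + 186.3 = 645.04
Index = 715.16 / 645.04 × 100 = 110.8706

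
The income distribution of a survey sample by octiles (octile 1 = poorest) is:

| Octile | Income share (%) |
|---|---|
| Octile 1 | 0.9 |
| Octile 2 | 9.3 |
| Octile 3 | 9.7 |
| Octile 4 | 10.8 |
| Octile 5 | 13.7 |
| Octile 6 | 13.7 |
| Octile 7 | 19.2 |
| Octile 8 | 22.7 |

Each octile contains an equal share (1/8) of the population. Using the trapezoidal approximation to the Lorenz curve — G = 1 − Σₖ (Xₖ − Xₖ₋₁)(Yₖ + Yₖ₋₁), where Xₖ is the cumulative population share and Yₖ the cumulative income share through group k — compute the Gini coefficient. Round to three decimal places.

Cumulative income shares Yₖ: 0.0090, 0.1020, 0.1990, 0.3070, 0.4440, 0.5810, 0.7730, 1.0000
Σ (Xₖ−Xₖ₋₁)(Yₖ+Yₖ₋₁) = (1/8)(0.0090+0.0000) + (1/8)(0.1020+0.0090) + (1/8)(0.1990+0.1020) + (1/8)(0.3070+0.1990) + (1/8)(0.4440+0.3070) + (1/8)(0.5810+0.4440) + (1/8)(0.7730+0.5810) + (1/8)(1.0000+0.7730)
  = 0.0011 + 0.0139 + 0.0376 + 0.0633 + 0.0939 + 0.1281 + 0.1693 + 0.2216 = 0.7288
G = 1 − 0.7288 = 0.2712

0.271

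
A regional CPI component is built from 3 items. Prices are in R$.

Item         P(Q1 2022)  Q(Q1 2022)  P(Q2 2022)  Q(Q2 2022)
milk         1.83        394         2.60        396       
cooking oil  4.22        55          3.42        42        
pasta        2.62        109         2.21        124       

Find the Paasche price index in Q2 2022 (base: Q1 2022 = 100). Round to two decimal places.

117.97

Paasche price index uses current-period quantities as weights.
ΣP(Q2 2022)·Q(Q2 2022) = 2.60×396 + 3.42×42 + 2.21×124 = 1029.6 + 143.64 + 274.04 = 1447.28
ΣP(Q1 2022)·Q(Q2 2022) = 1.83×396 + 4.22×42 + 2.62×124 = 724.68 + 177.24 + 324.88 = 1226.8
Index = 1447.28 / 1226.8 × 100 = 117.9720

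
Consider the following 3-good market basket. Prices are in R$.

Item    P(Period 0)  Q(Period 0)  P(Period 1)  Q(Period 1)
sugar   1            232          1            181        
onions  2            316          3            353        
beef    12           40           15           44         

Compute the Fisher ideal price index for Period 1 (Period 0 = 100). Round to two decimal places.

133.35

Laspeyres component (base-period weights):
ΣP(Period 1)Q(Period 0) = 1×232 + 3×316 + 15×40 = 232 + 948 + 600 = 1780
ΣP(Period 0)Q(Period 0) = 1×232 + 2×316 + 12×40 = 232 + 632 + 480 = 1344
L = 1780 / 1344 × 100 = 132.4405
Paasche component (current-period weights):
ΣP(Period 1)Q(Period 1) = 1×181 + 3×353 + 15×44 = 181 + 1059 + 660 = 1900
ΣP(Period 0)Q(Period 1) = 1×181 + 2×353 + 12×44 = 181 + 706 + 528 = 1415
P = 1900 / 1415 × 100 = 134.2756
Fisher = √(L × P) = √(132.4405 × 134.2756) = 133.3549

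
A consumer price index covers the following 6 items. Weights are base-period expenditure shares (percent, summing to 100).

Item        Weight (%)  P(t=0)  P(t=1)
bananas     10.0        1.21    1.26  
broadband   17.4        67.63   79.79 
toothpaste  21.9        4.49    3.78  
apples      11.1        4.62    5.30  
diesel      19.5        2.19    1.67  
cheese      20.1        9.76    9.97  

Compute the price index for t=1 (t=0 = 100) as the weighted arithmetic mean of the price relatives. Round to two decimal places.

bananas: 10.0 × (1.26/1.21) = 10.0 × 1.041322 = 10.4132
broadband: 17.4 × (79.79/67.63) = 17.4 × 1.179802 = 20.5286
toothpaste: 21.9 × (3.78/4.49) = 21.9 × 0.841871 = 18.4370
apples: 11.1 × (5.30/4.62) = 11.1 × 1.147186 = 12.7338
diesel: 19.5 × (1.67/2.19) = 19.5 × 0.762557 = 14.8699
cheese: 20.1 × (9.97/9.76) = 20.1 × 1.021516 = 20.5325
Index = Σ wᵢ·(p₁ᵢ/p₀ᵢ) = 10.4132 + 20.5286 + 18.4370 + 12.7338 + 14.8699 + 20.5325 = 97.5149

97.51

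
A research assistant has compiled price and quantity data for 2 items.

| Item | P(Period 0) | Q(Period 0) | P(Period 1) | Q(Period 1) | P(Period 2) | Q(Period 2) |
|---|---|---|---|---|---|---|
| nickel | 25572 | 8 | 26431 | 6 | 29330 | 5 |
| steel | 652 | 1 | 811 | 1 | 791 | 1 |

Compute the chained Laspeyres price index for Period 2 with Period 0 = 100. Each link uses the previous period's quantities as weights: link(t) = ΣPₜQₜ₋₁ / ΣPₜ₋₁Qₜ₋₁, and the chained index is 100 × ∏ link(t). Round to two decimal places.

Link Period 0→Period 1:
ΣP(Period 1)Q(Period 0) = 26431×8 + 811×1 = 211448 + 811 = 212259
ΣP(Period 0)Q(Period 0) = 25572×8 + 652×1 = 204576 + 652 = 205228
link = 212259/205228 = 1.034259
Link Period 1→Period 2:
ΣP(Period 2)Q(Period 1) = 29330×6 + 791×1 = 175980 + 791 = 176771
ΣP(Period 1)Q(Period 1) = 26431×6 + 811×1 = 158586 + 811 = 159397
link = 176771/159397 = 1.108998
Chained index = 100 × 1.034259 × 1.108998 = 114.6992

114.70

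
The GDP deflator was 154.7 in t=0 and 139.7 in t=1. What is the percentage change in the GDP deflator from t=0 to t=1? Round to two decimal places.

-9.70%

Change = (139.7 − 154.7) / 154.7 × 100
       = -15.0 / 154.7 × 100 = -9.6962%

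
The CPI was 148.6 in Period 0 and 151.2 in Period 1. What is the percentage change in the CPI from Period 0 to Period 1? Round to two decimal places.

1.75%

Change = (151.2 − 148.6) / 148.6 × 100
       = 2.6 / 148.6 × 100 = 1.7497%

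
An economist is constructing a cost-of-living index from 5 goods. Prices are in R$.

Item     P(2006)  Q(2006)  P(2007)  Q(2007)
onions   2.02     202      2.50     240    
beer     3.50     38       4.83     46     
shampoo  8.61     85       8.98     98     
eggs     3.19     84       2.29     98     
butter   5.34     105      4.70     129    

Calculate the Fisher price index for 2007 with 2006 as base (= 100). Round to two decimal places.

101.70

Laspeyres component (base-period weights):
ΣP(2007)Q(2006) = 2.50×202 + 4.83×38 + 8.98×85 + 2.29×84 + 4.70×105 = 505 + 183.54 + 763.3 + 192.36 + 493.5 = 2137.7
ΣP(2006)Q(2006) = 2.02×202 + 3.50×38 + 8.61×85 + 3.19×84 + 5.34×105 = 408.04 + 133 + 731.85 + 267.96 + 560.7 = 2101.55
L = 2137.7 / 2101.55 × 100 = 101.7202
Paasche component (current-period weights):
ΣP(2007)Q(2007) = 2.50×240 + 4.83×46 + 8.98×98 + 2.29×98 + 4.70×129 = 600 + 222.18 + 880.04 + 224.42 + 606.3 = 2532.94
ΣP(2006)Q(2007) = 2.02×240 + 3.50×46 + 8.61×98 + 3.19×98 + 5.34×129 = 484.8 + 161 + 843.78 + 312.62 + 688.86 = 2491.06
P = 2532.94 / 2491.06 × 100 = 101.6812
Fisher = √(L × P) = √(101.7202 × 101.6812) = 101.7007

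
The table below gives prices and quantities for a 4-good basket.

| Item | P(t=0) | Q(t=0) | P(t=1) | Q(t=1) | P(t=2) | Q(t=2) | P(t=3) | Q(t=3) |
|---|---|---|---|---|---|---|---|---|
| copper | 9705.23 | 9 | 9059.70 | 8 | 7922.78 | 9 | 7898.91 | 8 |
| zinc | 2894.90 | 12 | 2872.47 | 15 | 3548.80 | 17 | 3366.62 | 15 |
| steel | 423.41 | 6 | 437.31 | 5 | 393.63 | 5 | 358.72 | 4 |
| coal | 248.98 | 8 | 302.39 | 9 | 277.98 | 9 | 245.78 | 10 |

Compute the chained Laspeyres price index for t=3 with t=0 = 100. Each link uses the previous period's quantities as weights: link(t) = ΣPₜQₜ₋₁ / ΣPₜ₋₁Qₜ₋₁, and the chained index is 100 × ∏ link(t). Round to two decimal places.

Link t=0→t=1:
ΣP(t=1)Q(t=0) = 9059.70×9 + 2872.47×12 + 437.31×6 + 302.39×8 = 81537.3 + 34469.64 + 2623.86 + 2419.12 = 121049.92
ΣP(t=0)Q(t=0) = 9705.23×9 + 2894.90×12 + 423.41×6 + 248.98×8 = 87347.07 + 34738.8 + 2540.46 + 1991.84 = 126618.17
link = 121049.92/126618.17 = 0.956023
Link t=1→t=2:
ΣP(t=2)Q(t=1) = 7922.78×8 + 3548.80×15 + 393.63×5 + 277.98×9 = 63382.24 + 53232 + 1968.15 + 2501.82 = 121084.21
ΣP(t=1)Q(t=1) = 9059.70×8 + 2872.47×15 + 437.31×5 + 302.39×9 = 72477.6 + 43087.05 + 2186.55 + 2721.51 = 120472.71
link = 121084.21/120472.71 = 1.005076
Link t=2→t=3:
ΣP(t=3)Q(t=2) = 7898.91×9 + 3366.62×17 + 358.72×5 + 245.78×9 = 71090.19 + 57232.54 + 1793.6 + 2212.02 = 132328.35
ΣP(t=2)Q(t=2) = 7922.78×9 + 3548.80×17 + 393.63×5 + 277.98×9 = 71305.02 + 60329.6 + 1968.15 + 2501.82 = 136104.59
link = 132328.35/136104.59 = 0.972255
Chained index = 100 × 0.956023 × 1.005076 × 0.972255 = 93.4216

93.42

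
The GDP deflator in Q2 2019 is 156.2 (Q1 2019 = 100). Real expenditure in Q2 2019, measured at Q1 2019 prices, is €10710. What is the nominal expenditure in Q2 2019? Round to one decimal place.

16729.0

Nominal = Real × (Index/100) = 10710 × (156.2/100)
        = 10710 × 1.562 = 16729.0200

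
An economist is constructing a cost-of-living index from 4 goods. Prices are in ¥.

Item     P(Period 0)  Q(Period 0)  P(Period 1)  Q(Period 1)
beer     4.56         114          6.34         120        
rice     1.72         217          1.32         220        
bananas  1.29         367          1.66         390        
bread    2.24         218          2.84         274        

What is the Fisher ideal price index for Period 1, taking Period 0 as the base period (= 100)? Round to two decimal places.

120.95

Laspeyres component (base-period weights):
ΣP(Period 1)Q(Period 0) = 6.34×114 + 1.32×217 + 1.66×367 + 2.84×218 = 722.76 + 286.44 + 609.22 + 619.12 = 2237.54
ΣP(Period 0)Q(Period 0) = 4.56×114 + 1.72×217 + 1.29×367 + 2.24×218 = 519.84 + 373.24 + 473.43 + 488.32 = 1854.83
L = 2237.54 / 1854.83 × 100 = 120.6332
Paasche component (current-period weights):
ΣP(Period 1)Q(Period 1) = 6.34×120 + 1.32×220 + 1.66×390 + 2.84×274 = 760.8 + 290.4 + 647.4 + 778.16 = 2476.76
ΣP(Period 0)Q(Period 1) = 4.56×120 + 1.72×220 + 1.29×390 + 2.24×274 = 547.2 + 378.4 + 503.1 + 613.76 = 2042.46
P = 2476.76 / 2042.46 × 100 = 121.2636
Fisher = √(L × P) = √(120.6332 × 121.2636) = 120.9480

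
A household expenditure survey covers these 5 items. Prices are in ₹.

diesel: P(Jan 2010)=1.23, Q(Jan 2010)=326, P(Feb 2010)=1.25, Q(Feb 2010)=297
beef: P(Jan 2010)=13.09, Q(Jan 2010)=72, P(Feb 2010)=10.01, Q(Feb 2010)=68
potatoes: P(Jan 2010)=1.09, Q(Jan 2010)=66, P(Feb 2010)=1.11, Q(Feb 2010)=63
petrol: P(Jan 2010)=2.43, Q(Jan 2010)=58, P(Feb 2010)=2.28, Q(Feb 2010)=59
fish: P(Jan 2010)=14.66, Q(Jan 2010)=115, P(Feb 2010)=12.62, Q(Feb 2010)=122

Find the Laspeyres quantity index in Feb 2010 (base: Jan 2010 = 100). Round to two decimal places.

Laspeyres quantity index uses base-period prices as weights.
ΣP(Jan 2010)·Q(Feb 2010) = 1.23×297 + 13.09×68 + 1.09×63 + 2.43×59 + 14.66×122 = 365.31 + 890.12 + 68.67 + 143.37 + 1788.52 = 3255.99
ΣP(Jan 2010)·Q(Jan 2010) = 1.23×326 + 13.09×72 + 1.09×66 + 2.43×58 + 14.66×115 = 400.98 + 942.48 + 71.94 + 140.94 + 1685.9 = 3242.24
Index = 3255.99 / 3242.24 × 100 = 100.4241

100.42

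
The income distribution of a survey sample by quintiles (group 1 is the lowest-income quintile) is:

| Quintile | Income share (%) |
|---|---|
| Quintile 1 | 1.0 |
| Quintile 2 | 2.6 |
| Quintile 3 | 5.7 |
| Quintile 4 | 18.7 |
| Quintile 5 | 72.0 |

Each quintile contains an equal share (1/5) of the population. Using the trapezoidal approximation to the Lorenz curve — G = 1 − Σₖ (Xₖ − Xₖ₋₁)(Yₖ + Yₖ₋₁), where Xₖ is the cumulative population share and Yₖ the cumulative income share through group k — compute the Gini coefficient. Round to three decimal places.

Cumulative income shares Yₖ: 0.0100, 0.0360, 0.0930, 0.2800, 1.0000
Σ (Xₖ−Xₖ₋₁)(Yₖ+Yₖ₋₁) = (1/5)(0.0100+0.0000) + (1/5)(0.0360+0.0100) + (1/5)(0.0930+0.0360) + (1/5)(0.2800+0.0930) + (1/5)(1.0000+0.2800)
  = 0.0020 + 0.0092 + 0.0258 + 0.0746 + 0.2560 = 0.3676
G = 1 − 0.3676 = 0.6324

0.632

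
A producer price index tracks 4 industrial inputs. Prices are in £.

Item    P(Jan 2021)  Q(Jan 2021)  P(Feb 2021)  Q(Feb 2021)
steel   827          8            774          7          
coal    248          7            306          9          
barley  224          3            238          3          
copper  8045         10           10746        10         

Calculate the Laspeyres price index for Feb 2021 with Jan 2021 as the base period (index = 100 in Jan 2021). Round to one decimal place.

Laspeyres price index uses base-period quantities as weights.
ΣP(Feb 2021)·Q(Jan 2021) = 774×8 + 306×7 + 238×3 + 10746×10 = 6192 + 2142 + 714 + 107460 = 116508
ΣP(Jan 2021)·Q(Jan 2021) = 827×8 + 248×7 + 224×3 + 8045×10 = 6616 + 1736 + 672 + 80450 = 89474
Index = 116508 / 89474 × 100 = 130.2144

130.2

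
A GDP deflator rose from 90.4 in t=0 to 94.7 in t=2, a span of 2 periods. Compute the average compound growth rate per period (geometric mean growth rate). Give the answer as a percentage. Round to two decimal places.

2.35%

Growth factor = (94.7/90.4)^(1/2) = (1.047566)^(1/2) = 1.023507
Growth rate = 1.023507 − 1 = 0.023507 = 2.3507%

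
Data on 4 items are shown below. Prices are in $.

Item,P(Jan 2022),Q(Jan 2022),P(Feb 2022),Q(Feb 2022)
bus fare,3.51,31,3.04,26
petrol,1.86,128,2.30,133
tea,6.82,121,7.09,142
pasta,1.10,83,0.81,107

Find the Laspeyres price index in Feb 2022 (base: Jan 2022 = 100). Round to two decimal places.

103.99

Laspeyres price index uses base-period quantities as weights.
ΣP(Feb 2022)·Q(Jan 2022) = 3.04×31 + 2.30×128 + 7.09×121 + 0.81×83 = 94.24 + 294.4 + 857.89 + 67.23 = 1313.76
ΣP(Jan 2022)·Q(Jan 2022) = 3.51×31 + 1.86×128 + 6.82×121 + 1.10×83 = 108.81 + 238.08 + 825.22 + 91.3 = 1263.41
Index = 1313.76 / 1263.41 × 100 = 103.9852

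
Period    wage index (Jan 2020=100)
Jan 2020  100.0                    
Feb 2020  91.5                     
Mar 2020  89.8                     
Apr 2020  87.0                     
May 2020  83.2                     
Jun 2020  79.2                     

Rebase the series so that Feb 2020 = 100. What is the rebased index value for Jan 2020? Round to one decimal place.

Rebased(Jan 2020) = 100.0 / 91.5 × 100 = 109.2896

109.3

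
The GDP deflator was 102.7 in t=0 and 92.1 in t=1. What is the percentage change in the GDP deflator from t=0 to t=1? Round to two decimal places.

-10.32%

Change = (92.1 − 102.7) / 102.7 × 100
       = -10.6 / 102.7 × 100 = -10.3213%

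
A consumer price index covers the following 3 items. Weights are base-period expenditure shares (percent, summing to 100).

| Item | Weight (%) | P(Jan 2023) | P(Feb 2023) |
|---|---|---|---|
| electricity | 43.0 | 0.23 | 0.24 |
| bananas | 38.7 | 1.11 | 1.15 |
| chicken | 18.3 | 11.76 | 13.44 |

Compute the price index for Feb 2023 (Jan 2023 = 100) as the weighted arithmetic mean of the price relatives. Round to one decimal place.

105.9

electricity: 43.0 × (0.24/0.23) = 43.0 × 1.043478 = 44.8696
bananas: 38.7 × (1.15/1.11) = 38.7 × 1.036036 = 40.0946
chicken: 18.3 × (13.44/11.76) = 18.3 × 1.142857 = 20.9143
Index = Σ wᵢ·(p₁ᵢ/p₀ᵢ) = 44.8696 + 40.0946 + 20.9143 = 105.8784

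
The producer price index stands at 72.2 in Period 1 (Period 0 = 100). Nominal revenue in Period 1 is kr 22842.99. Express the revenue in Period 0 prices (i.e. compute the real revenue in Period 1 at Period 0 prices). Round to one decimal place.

Real = Nominal ÷ (Index/100) = 22842.99 ÷ (72.2/100)
     = 22842.99 ÷ 0.722 = 31638.4903

31638.5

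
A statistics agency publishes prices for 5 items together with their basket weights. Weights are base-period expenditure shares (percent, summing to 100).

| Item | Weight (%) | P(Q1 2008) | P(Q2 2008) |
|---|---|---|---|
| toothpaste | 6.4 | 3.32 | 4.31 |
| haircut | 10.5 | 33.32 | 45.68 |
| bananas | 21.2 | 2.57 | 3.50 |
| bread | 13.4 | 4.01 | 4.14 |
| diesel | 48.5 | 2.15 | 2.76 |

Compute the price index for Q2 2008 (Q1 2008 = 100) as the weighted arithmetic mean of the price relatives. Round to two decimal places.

toothpaste: 6.4 × (4.31/3.32) = 6.4 × 1.298193 = 8.3084
haircut: 10.5 × (45.68/33.32) = 10.5 × 1.370948 = 14.3950
bananas: 21.2 × (3.50/2.57) = 21.2 × 1.361868 = 28.8716
bread: 13.4 × (4.14/4.01) = 13.4 × 1.032419 = 13.8344
diesel: 48.5 × (2.76/2.15) = 48.5 × 1.283721 = 62.2605
Index = Σ wᵢ·(p₁ᵢ/p₀ᵢ) = 8.3084 + 14.3950 + 28.8716 + 13.8344 + 62.2605 = 127.6699

127.67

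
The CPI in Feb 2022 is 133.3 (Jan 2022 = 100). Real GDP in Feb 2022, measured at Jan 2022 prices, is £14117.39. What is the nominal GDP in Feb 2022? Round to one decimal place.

Nominal = Real × (Index/100) = 14117.39 × (133.3/100)
        = 14117.39 × 1.333 = 18818.4809

18818.5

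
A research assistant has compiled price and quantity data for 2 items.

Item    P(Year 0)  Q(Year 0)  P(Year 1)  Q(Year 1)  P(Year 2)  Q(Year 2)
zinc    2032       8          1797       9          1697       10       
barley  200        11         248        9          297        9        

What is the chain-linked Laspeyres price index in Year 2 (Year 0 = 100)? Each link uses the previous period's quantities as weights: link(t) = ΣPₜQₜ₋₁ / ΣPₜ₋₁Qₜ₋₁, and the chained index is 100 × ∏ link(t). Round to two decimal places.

Link Year 0→Year 1:
ΣP(Year 1)Q(Year 0) = 1797×8 + 248×11 = 14376 + 2728 = 17104
ΣP(Year 0)Q(Year 0) = 2032×8 + 200×11 = 16256 + 2200 = 18456
link = 17104/18456 = 0.926745
Link Year 1→Year 2:
ΣP(Year 2)Q(Year 1) = 1697×9 + 297×9 = 15273 + 2673 = 17946
ΣP(Year 1)Q(Year 1) = 1797×9 + 248×9 = 16173 + 2232 = 18405
link = 17946/18405 = 0.975061
Chained index = 100 × 0.926745 × 0.975061 = 90.3633

90.36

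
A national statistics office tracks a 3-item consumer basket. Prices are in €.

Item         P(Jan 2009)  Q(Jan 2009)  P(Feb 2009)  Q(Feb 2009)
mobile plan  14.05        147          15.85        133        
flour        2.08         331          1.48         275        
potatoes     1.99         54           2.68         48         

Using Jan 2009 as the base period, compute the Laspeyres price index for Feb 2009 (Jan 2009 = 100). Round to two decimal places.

Laspeyres price index uses base-period quantities as weights.
ΣP(Feb 2009)·Q(Jan 2009) = 15.85×147 + 1.48×331 + 2.68×54 = 2329.95 + 489.88 + 144.72 = 2964.55
ΣP(Jan 2009)·Q(Jan 2009) = 14.05×147 + 2.08×331 + 1.99×54 = 2065.35 + 688.48 + 107.46 = 2861.29
Index = 2964.55 / 2861.29 × 100 = 103.6089

103.61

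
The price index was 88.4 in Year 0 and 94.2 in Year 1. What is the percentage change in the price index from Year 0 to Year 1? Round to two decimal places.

Change = (94.2 − 88.4) / 88.4 × 100
       = 5.8 / 88.4 × 100 = 6.5611%

6.56%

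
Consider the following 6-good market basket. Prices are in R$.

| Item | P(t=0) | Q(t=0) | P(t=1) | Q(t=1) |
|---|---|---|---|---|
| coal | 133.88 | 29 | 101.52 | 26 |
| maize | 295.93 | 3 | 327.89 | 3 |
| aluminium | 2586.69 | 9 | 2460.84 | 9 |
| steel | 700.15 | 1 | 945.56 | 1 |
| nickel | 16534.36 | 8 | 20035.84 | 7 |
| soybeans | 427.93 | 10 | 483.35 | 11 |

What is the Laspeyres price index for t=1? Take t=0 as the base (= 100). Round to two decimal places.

116.23

Laspeyres price index uses base-period quantities as weights.
ΣP(t=1)·Q(t=0) = 101.52×29 + 327.89×3 + 2460.84×9 + 945.56×1 + 20035.84×8 + 483.35×10 = 2944.08 + 983.67 + 22147.56 + 945.56 + 160286.72 + 4833.5 = 192141.09
ΣP(t=0)·Q(t=0) = 133.88×29 + 295.93×3 + 2586.69×9 + 700.15×1 + 16534.36×8 + 427.93×10 = 3882.52 + 887.79 + 23280.21 + 700.15 + 132274.88 + 4279.3 = 165304.85
Index = 192141.09 / 165304.85 × 100 = 116.2344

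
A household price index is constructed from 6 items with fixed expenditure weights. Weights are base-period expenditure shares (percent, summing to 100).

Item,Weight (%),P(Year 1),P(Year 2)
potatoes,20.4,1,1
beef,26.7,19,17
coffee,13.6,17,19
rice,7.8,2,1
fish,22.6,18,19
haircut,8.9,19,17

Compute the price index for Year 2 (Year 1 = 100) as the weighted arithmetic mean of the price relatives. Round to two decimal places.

potatoes: 20.4 × (1/1) = 20.4 × 1.000000 = 20.4000
beef: 26.7 × (17/19) = 26.7 × 0.894737 = 23.8895
coffee: 13.6 × (19/17) = 13.6 × 1.117647 = 15.2000
rice: 7.8 × (1/2) = 7.8 × 0.500000 = 3.9000
fish: 22.6 × (19/18) = 22.6 × 1.055556 = 23.8556
haircut: 8.9 × (17/19) = 8.9 × 0.894737 = 7.9632
Index = Σ wᵢ·(p₁ᵢ/p₀ᵢ) = 20.4000 + 23.8895 + 15.2000 + 3.9000 + 23.8556 + 7.9632 = 95.2082

95.21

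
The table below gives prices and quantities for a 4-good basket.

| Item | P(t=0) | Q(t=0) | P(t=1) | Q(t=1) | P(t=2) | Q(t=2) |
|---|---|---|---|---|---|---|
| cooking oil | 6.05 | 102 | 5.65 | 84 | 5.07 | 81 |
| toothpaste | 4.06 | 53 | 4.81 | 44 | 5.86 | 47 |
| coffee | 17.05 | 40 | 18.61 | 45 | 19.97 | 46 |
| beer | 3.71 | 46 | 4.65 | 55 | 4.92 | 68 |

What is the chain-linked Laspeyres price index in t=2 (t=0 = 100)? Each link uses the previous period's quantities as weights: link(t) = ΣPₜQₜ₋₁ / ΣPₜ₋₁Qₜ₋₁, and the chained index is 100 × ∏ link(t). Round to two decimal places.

Link t=0→t=1:
ΣP(t=1)Q(t=0) = 5.65×102 + 4.81×53 + 18.61×40 + 4.65×46 = 576.3 + 254.93 + 744.4 + 213.9 = 1789.53
ΣP(t=0)Q(t=0) = 6.05×102 + 4.06×53 + 17.05×40 + 3.71×46 = 617.1 + 215.18 + 682 + 170.66 = 1684.94
link = 1789.53/1684.94 = 1.062073
Link t=1→t=2:
ΣP(t=2)Q(t=1) = 5.07×84 + 5.86×44 + 19.97×45 + 4.92×55 = 425.88 + 257.84 + 898.65 + 270.6 = 1852.97
ΣP(t=1)Q(t=1) = 5.65×84 + 4.81×44 + 18.61×45 + 4.65×55 = 474.6 + 211.64 + 837.45 + 255.75 = 1779.44
link = 1852.97/1779.44 = 1.041322
Chained index = 100 × 1.062073 × 1.041322 = 110.5960

110.60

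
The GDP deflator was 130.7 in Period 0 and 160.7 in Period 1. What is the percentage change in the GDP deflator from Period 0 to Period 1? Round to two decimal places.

22.95%

Change = (160.7 − 130.7) / 130.7 × 100
       = 30.0 / 130.7 × 100 = 22.9533%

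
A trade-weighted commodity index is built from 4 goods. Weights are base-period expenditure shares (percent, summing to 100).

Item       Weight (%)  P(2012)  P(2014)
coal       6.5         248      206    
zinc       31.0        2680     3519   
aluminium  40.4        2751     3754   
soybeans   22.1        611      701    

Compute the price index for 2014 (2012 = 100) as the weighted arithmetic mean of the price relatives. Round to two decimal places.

coal: 6.5 × (206/248) = 6.5 × 0.830645 = 5.3992
zinc: 31.0 × (3519/2680) = 31.0 × 1.313060 = 40.7049
aluminium: 40.4 × (3754/2751) = 40.4 × 1.364595 = 55.1296
soybeans: 22.1 × (701/611) = 22.1 × 1.147300 = 25.3553
Index = Σ wᵢ·(p₁ᵢ/p₀ᵢ) = 5.3992 + 40.7049 + 55.1296 + 25.3553 = 126.5890

126.59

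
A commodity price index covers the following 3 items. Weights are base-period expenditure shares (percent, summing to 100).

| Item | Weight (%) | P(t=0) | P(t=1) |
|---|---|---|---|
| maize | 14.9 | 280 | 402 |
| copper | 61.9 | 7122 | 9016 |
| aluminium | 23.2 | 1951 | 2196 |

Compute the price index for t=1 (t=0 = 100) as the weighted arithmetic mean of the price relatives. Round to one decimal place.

125.9

maize: 14.9 × (402/280) = 14.9 × 1.435714 = 21.3921
copper: 61.9 × (9016/7122) = 61.9 × 1.265937 = 78.3615
aluminium: 23.2 × (2196/1951) = 23.2 × 1.125577 = 26.1134
Index = Σ wᵢ·(p₁ᵢ/p₀ᵢ) = 21.3921 + 78.3615 + 26.1134 = 125.8670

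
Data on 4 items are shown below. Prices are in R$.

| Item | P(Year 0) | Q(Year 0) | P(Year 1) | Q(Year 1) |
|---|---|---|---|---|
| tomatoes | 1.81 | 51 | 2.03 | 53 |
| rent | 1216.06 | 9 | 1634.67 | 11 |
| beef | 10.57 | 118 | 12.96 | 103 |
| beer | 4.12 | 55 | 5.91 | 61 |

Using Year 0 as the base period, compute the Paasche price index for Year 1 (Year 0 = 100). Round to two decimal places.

Paasche price index uses current-period quantities as weights.
ΣP(Year 1)·Q(Year 1) = 2.03×53 + 1634.67×11 + 12.96×103 + 5.91×61 = 107.59 + 17981.37 + 1334.88 + 360.51 = 19784.35
ΣP(Year 0)·Q(Year 1) = 1.81×53 + 1216.06×11 + 10.57×103 + 4.12×61 = 95.93 + 13376.66 + 1088.71 + 251.32 = 14812.62
Index = 19784.35 / 14812.62 × 100 = 133.5642

133.56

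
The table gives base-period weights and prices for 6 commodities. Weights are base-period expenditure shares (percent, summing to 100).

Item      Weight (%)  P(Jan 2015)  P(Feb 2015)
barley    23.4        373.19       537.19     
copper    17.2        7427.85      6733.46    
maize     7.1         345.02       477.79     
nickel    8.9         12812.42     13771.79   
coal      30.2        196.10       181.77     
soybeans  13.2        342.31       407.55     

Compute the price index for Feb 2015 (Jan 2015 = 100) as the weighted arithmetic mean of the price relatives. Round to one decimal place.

112.4

barley: 23.4 × (537.19/373.19) = 23.4 × 1.439454 = 33.6832
copper: 17.2 × (6733.46/7427.85) = 17.2 × 0.906515 = 15.5921
maize: 7.1 × (477.79/345.02) = 7.1 × 1.384818 = 9.8322
nickel: 8.9 × (13771.79/12812.42) = 8.9 × 1.074878 = 9.5664
coal: 30.2 × (181.77/196.10) = 30.2 × 0.926925 = 27.9931
soybeans: 13.2 × (407.55/342.31) = 13.2 × 1.190587 = 15.7158
Index = Σ wᵢ·(p₁ᵢ/p₀ᵢ) = 33.6832 + 15.5921 + 9.8322 + 9.5664 + 27.9931 + 15.7158 = 112.3828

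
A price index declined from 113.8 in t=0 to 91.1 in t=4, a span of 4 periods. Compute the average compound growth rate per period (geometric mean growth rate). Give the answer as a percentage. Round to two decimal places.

Growth factor = (91.1/113.8)^(1/4) = (0.800527)^(1/4) = 0.945897
Growth rate = 0.945897 − 1 = -0.054103 = -5.4103%

-5.41%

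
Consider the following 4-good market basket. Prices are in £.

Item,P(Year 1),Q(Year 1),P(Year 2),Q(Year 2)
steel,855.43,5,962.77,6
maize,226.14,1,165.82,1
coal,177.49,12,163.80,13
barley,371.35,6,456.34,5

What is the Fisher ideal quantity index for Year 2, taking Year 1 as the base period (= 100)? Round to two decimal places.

107.19

Laspeyres component (base-period weights):
ΣP(Year 1)Q(Year 2) = 855.43×6 + 226.14×1 + 177.49×13 + 371.35×5 = 5132.58 + 226.14 + 2307.37 + 1856.75 = 9522.84
ΣP(Year 1)Q(Year 1) = 855.43×5 + 226.14×1 + 177.49×12 + 371.35×6 = 4277.15 + 226.14 + 2129.88 + 2228.1 = 8861.27
L = 9522.84 / 8861.27 × 100 = 107.4659
Paasche component (current-period weights):
ΣP(Year 2)Q(Year 2) = 962.77×6 + 165.82×1 + 163.80×13 + 456.34×5 = 5776.62 + 165.82 + 2129.4 + 2281.7 = 10353.54
ΣP(Year 2)Q(Year 1) = 962.77×5 + 165.82×1 + 163.80×12 + 456.34×6 = 4813.85 + 165.82 + 1965.6 + 2738.04 = 9683.31
P = 10353.54 / 9683.31 × 100 = 106.9215
Fisher = √(L × P) = √(107.4659 × 106.9215) = 107.1933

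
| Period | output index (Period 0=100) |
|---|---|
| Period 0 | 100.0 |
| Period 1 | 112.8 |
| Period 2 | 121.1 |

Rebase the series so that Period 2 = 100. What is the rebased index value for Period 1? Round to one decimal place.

93.1

Rebased(Period 1) = 112.8 / 121.1 × 100 = 93.1462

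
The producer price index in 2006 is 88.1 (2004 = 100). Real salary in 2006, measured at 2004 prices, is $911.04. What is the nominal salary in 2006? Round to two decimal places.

802.63

Nominal = Real × (Index/100) = 911.04 × (88.1/100)
        = 911.04 × 0.881 = 802.6262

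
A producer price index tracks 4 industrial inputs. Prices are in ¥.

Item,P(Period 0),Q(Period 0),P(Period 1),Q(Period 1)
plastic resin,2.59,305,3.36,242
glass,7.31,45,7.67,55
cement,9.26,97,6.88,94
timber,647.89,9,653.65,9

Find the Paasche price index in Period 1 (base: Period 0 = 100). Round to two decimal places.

Paasche price index uses current-period quantities as weights.
ΣP(Period 1)·Q(Period 1) = 3.36×242 + 7.67×55 + 6.88×94 + 653.65×9 = 813.12 + 421.85 + 646.72 + 5882.85 = 7764.54
ΣP(Period 0)·Q(Period 1) = 2.59×242 + 7.31×55 + 9.26×94 + 647.89×9 = 626.78 + 402.05 + 870.44 + 5831.01 = 7730.28
Index = 7764.54 / 7730.28 × 100 = 100.4432

100.44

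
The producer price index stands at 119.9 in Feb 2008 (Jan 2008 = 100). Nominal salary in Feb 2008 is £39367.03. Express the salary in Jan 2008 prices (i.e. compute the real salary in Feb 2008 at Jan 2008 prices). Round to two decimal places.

32833.22

Real = Nominal ÷ (Index/100) = 39367.03 ÷ (119.9/100)
     = 39367.03 ÷ 1.199 = 32833.2193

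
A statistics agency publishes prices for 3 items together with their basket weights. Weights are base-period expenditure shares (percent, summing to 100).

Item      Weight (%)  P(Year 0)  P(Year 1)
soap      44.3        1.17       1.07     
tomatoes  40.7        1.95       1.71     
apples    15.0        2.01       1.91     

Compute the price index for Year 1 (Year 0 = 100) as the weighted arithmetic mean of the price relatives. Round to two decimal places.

90.46

soap: 44.3 × (1.07/1.17) = 44.3 × 0.914530 = 40.5137
tomatoes: 40.7 × (1.71/1.95) = 40.7 × 0.876923 = 35.6908
apples: 15.0 × (1.91/2.01) = 15.0 × 0.950249 = 14.2537
Index = Σ wᵢ·(p₁ᵢ/p₀ᵢ) = 40.5137 + 35.6908 + 14.2537 = 90.4582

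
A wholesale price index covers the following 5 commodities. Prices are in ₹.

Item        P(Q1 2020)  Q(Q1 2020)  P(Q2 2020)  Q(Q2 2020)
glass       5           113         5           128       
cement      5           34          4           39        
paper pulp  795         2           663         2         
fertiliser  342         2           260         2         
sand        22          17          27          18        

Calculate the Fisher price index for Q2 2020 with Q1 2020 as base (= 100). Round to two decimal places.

89.05

Laspeyres component (base-period weights):
ΣP(Q2 2020)Q(Q1 2020) = 5×113 + 4×34 + 663×2 + 260×2 + 27×17 = 565 + 136 + 1326 + 520 + 459 = 3006
ΣP(Q1 2020)Q(Q1 2020) = 5×113 + 5×34 + 795×2 + 342×2 + 22×17 = 565 + 170 + 1590 + 684 + 374 = 3383
L = 3006 / 3383 × 100 = 88.8560
Paasche component (current-period weights):
ΣP(Q2 2020)Q(Q2 2020) = 5×128 + 4×39 + 663×2 + 260×2 + 27×18 = 640 + 156 + 1326 + 520 + 486 = 3128
ΣP(Q1 2020)Q(Q2 2020) = 5×128 + 5×39 + 795×2 + 342×2 + 22×18 = 640 + 195 + 1590 + 684 + 396 = 3505
P = 3128 / 3505 × 100 = 89.2439
Fisher = √(L × P) = √(88.8560 × 89.2439) = 89.0498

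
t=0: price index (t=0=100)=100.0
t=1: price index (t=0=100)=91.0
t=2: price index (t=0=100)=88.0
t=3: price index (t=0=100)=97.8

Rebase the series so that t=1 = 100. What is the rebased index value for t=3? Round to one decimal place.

Rebased(t=3) = 97.8 / 91.0 × 100 = 107.4725

107.5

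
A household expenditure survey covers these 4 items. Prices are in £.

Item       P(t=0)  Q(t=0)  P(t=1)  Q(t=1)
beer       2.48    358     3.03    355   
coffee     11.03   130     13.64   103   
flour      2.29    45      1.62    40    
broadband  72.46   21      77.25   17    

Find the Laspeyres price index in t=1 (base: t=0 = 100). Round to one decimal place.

Laspeyres price index uses base-period quantities as weights.
ΣP(t=1)·Q(t=0) = 3.03×358 + 13.64×130 + 1.62×45 + 77.25×21 = 1084.74 + 1773.2 + 72.9 + 1622.25 = 4553.09
ΣP(t=0)·Q(t=0) = 2.48×358 + 11.03×130 + 2.29×45 + 72.46×21 = 887.84 + 1433.9 + 103.05 + 1521.66 = 3946.45
Index = 4553.09 / 3946.45 × 100 = 115.3718

115.4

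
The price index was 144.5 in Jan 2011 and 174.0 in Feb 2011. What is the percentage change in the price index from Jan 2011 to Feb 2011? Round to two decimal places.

20.42%

Change = (174.0 − 144.5) / 144.5 × 100
       = 29.5 / 144.5 × 100 = 20.4152%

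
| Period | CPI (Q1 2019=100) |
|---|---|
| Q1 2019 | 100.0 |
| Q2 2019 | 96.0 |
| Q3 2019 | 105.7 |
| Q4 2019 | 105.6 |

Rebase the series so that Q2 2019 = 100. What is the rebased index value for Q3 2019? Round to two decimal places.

Rebased(Q3 2019) = 105.7 / 96.0 × 100 = 110.1042

110.10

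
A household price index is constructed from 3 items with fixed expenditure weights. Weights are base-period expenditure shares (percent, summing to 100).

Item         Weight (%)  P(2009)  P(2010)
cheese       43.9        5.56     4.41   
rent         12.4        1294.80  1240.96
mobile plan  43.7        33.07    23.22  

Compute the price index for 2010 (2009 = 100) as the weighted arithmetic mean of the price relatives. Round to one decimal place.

77.4

cheese: 43.9 × (4.41/5.56) = 43.9 × 0.793165 = 34.8200
rent: 12.4 × (1240.96/1294.80) = 12.4 × 0.958418 = 11.8844
mobile plan: 43.7 × (23.22/33.07) = 43.7 × 0.702147 = 30.6838
Index = Σ wᵢ·(p₁ᵢ/p₀ᵢ) = 34.8200 + 11.8844 + 30.6838 = 77.3882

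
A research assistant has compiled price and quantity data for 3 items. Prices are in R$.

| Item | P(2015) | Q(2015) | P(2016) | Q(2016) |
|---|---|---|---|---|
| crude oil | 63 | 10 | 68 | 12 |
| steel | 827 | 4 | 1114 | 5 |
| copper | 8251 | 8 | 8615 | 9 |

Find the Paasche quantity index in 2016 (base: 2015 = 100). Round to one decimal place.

Paasche quantity index uses current-period prices as weights.
ΣP(2016)·Q(2016) = 68×12 + 1114×5 + 8615×9 = 816 + 5570 + 77535 = 83921
ΣP(2016)·Q(2015) = 68×10 + 1114×4 + 8615×8 = 680 + 4456 + 68920 = 74056
Index = 83921 / 74056 × 100 = 113.3210

113.3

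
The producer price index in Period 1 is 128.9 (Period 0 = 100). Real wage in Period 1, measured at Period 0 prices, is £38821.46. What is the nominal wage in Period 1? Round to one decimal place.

50040.9

Nominal = Real × (Index/100) = 38821.46 × (128.9/100)
        = 38821.46 × 1.289 = 50040.8619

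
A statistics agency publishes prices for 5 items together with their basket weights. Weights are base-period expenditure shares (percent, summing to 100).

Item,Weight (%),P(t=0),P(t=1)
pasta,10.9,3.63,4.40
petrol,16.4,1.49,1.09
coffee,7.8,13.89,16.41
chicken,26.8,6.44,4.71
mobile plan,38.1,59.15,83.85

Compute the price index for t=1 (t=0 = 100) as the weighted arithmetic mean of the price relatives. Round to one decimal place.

pasta: 10.9 × (4.40/3.63) = 10.9 × 1.212121 = 13.2121
petrol: 16.4 × (1.09/1.49) = 16.4 × 0.731544 = 11.9973
coffee: 7.8 × (16.41/13.89) = 7.8 × 1.181425 = 9.2151
chicken: 26.8 × (4.71/6.44) = 26.8 × 0.731366 = 19.6006
mobile plan: 38.1 × (83.85/59.15) = 38.1 × 1.417582 = 54.0099
Index = Σ wᵢ·(p₁ᵢ/p₀ᵢ) = 13.2121 + 11.9973 + 9.2151 + 19.6006 + 54.0099 = 108.0351

108.0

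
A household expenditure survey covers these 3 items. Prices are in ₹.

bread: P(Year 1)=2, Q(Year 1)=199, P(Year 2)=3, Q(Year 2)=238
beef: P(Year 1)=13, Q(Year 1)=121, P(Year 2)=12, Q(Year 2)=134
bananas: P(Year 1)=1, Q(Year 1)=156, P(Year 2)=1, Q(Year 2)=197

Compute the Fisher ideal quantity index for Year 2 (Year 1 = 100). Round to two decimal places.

113.89

Laspeyres component (base-period weights):
ΣP(Year 1)Q(Year 2) = 2×238 + 13×134 + 1×197 = 476 + 1742 + 197 = 2415
ΣP(Year 1)Q(Year 1) = 2×199 + 13×121 + 1×156 = 398 + 1573 + 156 = 2127
L = 2415 / 2127 × 100 = 113.5402
Paasche component (current-period weights):
ΣP(Year 2)Q(Year 2) = 3×238 + 12×134 + 1×197 = 714 + 1608 + 197 = 2519
ΣP(Year 2)Q(Year 1) = 3×199 + 12×121 + 1×156 = 597 + 1452 + 156 = 2205
P = 2519 / 2205 × 100 = 114.2404
Fisher = √(L × P) = √(113.5402 × 114.2404) = 113.8897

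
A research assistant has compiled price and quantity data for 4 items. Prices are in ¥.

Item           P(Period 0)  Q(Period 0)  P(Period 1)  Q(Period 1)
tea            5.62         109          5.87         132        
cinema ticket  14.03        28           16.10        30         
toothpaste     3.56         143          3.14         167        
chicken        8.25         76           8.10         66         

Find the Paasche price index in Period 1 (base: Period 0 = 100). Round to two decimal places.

100.65

Paasche price index uses current-period quantities as weights.
ΣP(Period 1)·Q(Period 1) = 5.87×132 + 16.10×30 + 3.14×167 + 8.10×66 = 774.84 + 483 + 524.38 + 534.6 = 2316.82
ΣP(Period 0)·Q(Period 1) = 5.62×132 + 14.03×30 + 3.56×167 + 8.25×66 = 741.84 + 420.9 + 594.52 + 544.5 = 2301.76
Index = 2316.82 / 2301.76 × 100 = 100.6543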